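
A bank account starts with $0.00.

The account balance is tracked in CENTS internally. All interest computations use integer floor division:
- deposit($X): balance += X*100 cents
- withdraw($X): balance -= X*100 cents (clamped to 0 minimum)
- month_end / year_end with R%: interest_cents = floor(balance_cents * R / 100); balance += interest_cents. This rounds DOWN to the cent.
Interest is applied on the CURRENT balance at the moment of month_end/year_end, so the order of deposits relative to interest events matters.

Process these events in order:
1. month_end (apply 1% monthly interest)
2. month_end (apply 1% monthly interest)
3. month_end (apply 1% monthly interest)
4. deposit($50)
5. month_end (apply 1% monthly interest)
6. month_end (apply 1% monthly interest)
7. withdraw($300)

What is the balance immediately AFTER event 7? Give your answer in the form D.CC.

Answer: 0.00

Derivation:
After 1 (month_end (apply 1% monthly interest)): balance=$0.00 total_interest=$0.00
After 2 (month_end (apply 1% monthly interest)): balance=$0.00 total_interest=$0.00
After 3 (month_end (apply 1% monthly interest)): balance=$0.00 total_interest=$0.00
After 4 (deposit($50)): balance=$50.00 total_interest=$0.00
After 5 (month_end (apply 1% monthly interest)): balance=$50.50 total_interest=$0.50
After 6 (month_end (apply 1% monthly interest)): balance=$51.00 total_interest=$1.00
After 7 (withdraw($300)): balance=$0.00 total_interest=$1.00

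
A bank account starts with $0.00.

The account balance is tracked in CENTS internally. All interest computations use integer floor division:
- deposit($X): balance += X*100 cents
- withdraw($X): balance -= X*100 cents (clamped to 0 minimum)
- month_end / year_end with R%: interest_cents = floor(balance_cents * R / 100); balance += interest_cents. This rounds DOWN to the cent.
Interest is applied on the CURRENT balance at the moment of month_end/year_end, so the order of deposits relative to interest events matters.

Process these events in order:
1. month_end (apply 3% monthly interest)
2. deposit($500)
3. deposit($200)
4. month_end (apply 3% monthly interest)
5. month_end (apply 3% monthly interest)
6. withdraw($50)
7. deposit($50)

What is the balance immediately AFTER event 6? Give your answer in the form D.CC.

After 1 (month_end (apply 3% monthly interest)): balance=$0.00 total_interest=$0.00
After 2 (deposit($500)): balance=$500.00 total_interest=$0.00
After 3 (deposit($200)): balance=$700.00 total_interest=$0.00
After 4 (month_end (apply 3% monthly interest)): balance=$721.00 total_interest=$21.00
After 5 (month_end (apply 3% monthly interest)): balance=$742.63 total_interest=$42.63
After 6 (withdraw($50)): balance=$692.63 total_interest=$42.63

Answer: 692.63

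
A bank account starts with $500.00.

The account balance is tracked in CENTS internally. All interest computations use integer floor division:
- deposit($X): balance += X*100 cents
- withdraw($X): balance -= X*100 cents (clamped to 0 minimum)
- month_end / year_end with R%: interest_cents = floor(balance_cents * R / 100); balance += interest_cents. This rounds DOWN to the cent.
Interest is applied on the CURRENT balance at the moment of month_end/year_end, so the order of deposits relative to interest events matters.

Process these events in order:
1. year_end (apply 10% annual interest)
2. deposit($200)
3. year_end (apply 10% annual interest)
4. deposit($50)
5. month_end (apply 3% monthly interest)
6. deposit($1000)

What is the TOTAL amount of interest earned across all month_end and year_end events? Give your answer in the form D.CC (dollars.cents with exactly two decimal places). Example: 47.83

After 1 (year_end (apply 10% annual interest)): balance=$550.00 total_interest=$50.00
After 2 (deposit($200)): balance=$750.00 total_interest=$50.00
After 3 (year_end (apply 10% annual interest)): balance=$825.00 total_interest=$125.00
After 4 (deposit($50)): balance=$875.00 total_interest=$125.00
After 5 (month_end (apply 3% monthly interest)): balance=$901.25 total_interest=$151.25
After 6 (deposit($1000)): balance=$1901.25 total_interest=$151.25

Answer: 151.25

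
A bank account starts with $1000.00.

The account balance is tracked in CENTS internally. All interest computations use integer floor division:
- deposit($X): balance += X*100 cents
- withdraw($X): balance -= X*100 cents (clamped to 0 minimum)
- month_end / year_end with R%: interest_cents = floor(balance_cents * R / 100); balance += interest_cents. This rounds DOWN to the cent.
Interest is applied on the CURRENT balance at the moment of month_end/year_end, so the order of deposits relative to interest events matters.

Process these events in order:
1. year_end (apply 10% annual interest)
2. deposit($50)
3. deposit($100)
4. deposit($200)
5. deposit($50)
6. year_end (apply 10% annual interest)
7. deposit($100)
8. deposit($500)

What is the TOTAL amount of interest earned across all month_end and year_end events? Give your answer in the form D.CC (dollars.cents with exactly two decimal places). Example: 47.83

Answer: 250.00

Derivation:
After 1 (year_end (apply 10% annual interest)): balance=$1100.00 total_interest=$100.00
After 2 (deposit($50)): balance=$1150.00 total_interest=$100.00
After 3 (deposit($100)): balance=$1250.00 total_interest=$100.00
After 4 (deposit($200)): balance=$1450.00 total_interest=$100.00
After 5 (deposit($50)): balance=$1500.00 total_interest=$100.00
After 6 (year_end (apply 10% annual interest)): balance=$1650.00 total_interest=$250.00
After 7 (deposit($100)): balance=$1750.00 total_interest=$250.00
After 8 (deposit($500)): balance=$2250.00 total_interest=$250.00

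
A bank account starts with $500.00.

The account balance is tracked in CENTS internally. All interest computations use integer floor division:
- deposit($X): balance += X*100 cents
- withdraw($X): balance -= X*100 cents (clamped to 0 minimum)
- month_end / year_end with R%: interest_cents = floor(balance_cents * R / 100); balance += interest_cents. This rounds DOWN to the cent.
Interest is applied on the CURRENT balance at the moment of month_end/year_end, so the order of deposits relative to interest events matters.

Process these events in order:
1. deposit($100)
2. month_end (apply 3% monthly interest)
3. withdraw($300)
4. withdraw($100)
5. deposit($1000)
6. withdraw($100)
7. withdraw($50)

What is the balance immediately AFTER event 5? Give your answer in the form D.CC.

After 1 (deposit($100)): balance=$600.00 total_interest=$0.00
After 2 (month_end (apply 3% monthly interest)): balance=$618.00 total_interest=$18.00
After 3 (withdraw($300)): balance=$318.00 total_interest=$18.00
After 4 (withdraw($100)): balance=$218.00 total_interest=$18.00
After 5 (deposit($1000)): balance=$1218.00 total_interest=$18.00

Answer: 1218.00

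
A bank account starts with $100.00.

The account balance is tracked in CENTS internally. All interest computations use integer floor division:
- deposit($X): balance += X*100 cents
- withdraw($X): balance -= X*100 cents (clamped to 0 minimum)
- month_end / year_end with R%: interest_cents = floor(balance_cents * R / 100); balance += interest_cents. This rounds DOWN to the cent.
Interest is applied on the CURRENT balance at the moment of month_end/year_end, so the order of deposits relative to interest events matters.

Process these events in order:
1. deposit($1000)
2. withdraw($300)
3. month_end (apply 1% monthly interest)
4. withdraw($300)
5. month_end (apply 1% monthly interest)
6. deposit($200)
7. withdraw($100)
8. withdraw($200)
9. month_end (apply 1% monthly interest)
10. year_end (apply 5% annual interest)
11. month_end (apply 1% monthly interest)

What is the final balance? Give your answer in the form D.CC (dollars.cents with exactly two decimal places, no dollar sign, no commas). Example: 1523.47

Answer: 442.45

Derivation:
After 1 (deposit($1000)): balance=$1100.00 total_interest=$0.00
After 2 (withdraw($300)): balance=$800.00 total_interest=$0.00
After 3 (month_end (apply 1% monthly interest)): balance=$808.00 total_interest=$8.00
After 4 (withdraw($300)): balance=$508.00 total_interest=$8.00
After 5 (month_end (apply 1% monthly interest)): balance=$513.08 total_interest=$13.08
After 6 (deposit($200)): balance=$713.08 total_interest=$13.08
After 7 (withdraw($100)): balance=$613.08 total_interest=$13.08
After 8 (withdraw($200)): balance=$413.08 total_interest=$13.08
After 9 (month_end (apply 1% monthly interest)): balance=$417.21 total_interest=$17.21
After 10 (year_end (apply 5% annual interest)): balance=$438.07 total_interest=$38.07
After 11 (month_end (apply 1% monthly interest)): balance=$442.45 total_interest=$42.45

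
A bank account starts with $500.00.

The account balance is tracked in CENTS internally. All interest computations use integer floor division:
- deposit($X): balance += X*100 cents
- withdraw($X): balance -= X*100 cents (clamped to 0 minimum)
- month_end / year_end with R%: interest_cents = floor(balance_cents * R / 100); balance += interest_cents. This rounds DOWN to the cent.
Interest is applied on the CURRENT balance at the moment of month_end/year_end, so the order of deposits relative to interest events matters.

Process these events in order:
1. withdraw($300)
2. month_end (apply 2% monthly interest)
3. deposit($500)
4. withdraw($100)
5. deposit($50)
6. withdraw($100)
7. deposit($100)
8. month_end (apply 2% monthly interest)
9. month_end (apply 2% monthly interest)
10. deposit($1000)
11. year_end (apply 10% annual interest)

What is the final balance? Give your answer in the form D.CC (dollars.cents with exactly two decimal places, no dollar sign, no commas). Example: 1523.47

Answer: 1848.46

Derivation:
After 1 (withdraw($300)): balance=$200.00 total_interest=$0.00
After 2 (month_end (apply 2% monthly interest)): balance=$204.00 total_interest=$4.00
After 3 (deposit($500)): balance=$704.00 total_interest=$4.00
After 4 (withdraw($100)): balance=$604.00 total_interest=$4.00
After 5 (deposit($50)): balance=$654.00 total_interest=$4.00
After 6 (withdraw($100)): balance=$554.00 total_interest=$4.00
After 7 (deposit($100)): balance=$654.00 total_interest=$4.00
After 8 (month_end (apply 2% monthly interest)): balance=$667.08 total_interest=$17.08
After 9 (month_end (apply 2% monthly interest)): balance=$680.42 total_interest=$30.42
After 10 (deposit($1000)): balance=$1680.42 total_interest=$30.42
After 11 (year_end (apply 10% annual interest)): balance=$1848.46 total_interest=$198.46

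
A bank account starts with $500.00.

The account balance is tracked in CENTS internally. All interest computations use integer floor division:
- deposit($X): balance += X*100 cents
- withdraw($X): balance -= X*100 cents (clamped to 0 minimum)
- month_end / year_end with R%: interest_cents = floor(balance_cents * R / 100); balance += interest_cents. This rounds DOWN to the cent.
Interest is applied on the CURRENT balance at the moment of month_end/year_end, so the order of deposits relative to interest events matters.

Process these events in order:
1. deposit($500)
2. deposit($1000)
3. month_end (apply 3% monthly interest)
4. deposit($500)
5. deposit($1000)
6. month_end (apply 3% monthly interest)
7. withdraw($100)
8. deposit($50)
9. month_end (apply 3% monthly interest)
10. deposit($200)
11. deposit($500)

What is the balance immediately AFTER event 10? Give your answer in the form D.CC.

After 1 (deposit($500)): balance=$1000.00 total_interest=$0.00
After 2 (deposit($1000)): balance=$2000.00 total_interest=$0.00
After 3 (month_end (apply 3% monthly interest)): balance=$2060.00 total_interest=$60.00
After 4 (deposit($500)): balance=$2560.00 total_interest=$60.00
After 5 (deposit($1000)): balance=$3560.00 total_interest=$60.00
After 6 (month_end (apply 3% monthly interest)): balance=$3666.80 total_interest=$166.80
After 7 (withdraw($100)): balance=$3566.80 total_interest=$166.80
After 8 (deposit($50)): balance=$3616.80 total_interest=$166.80
After 9 (month_end (apply 3% monthly interest)): balance=$3725.30 total_interest=$275.30
After 10 (deposit($200)): balance=$3925.30 total_interest=$275.30

Answer: 3925.30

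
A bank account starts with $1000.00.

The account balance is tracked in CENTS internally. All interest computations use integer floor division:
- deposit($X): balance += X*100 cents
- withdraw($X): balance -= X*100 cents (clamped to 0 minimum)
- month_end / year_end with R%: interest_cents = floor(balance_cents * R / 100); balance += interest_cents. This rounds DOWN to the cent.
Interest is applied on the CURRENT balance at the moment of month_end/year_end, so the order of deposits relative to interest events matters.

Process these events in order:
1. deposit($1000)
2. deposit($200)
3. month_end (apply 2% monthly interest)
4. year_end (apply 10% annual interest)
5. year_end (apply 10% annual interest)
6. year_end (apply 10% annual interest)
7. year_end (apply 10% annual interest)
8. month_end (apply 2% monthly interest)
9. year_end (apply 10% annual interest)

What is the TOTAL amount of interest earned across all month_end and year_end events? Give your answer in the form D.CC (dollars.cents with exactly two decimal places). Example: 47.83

Answer: 1486.24

Derivation:
After 1 (deposit($1000)): balance=$2000.00 total_interest=$0.00
After 2 (deposit($200)): balance=$2200.00 total_interest=$0.00
After 3 (month_end (apply 2% monthly interest)): balance=$2244.00 total_interest=$44.00
After 4 (year_end (apply 10% annual interest)): balance=$2468.40 total_interest=$268.40
After 5 (year_end (apply 10% annual interest)): balance=$2715.24 total_interest=$515.24
After 6 (year_end (apply 10% annual interest)): balance=$2986.76 total_interest=$786.76
After 7 (year_end (apply 10% annual interest)): balance=$3285.43 total_interest=$1085.43
After 8 (month_end (apply 2% monthly interest)): balance=$3351.13 total_interest=$1151.13
After 9 (year_end (apply 10% annual interest)): balance=$3686.24 total_interest=$1486.24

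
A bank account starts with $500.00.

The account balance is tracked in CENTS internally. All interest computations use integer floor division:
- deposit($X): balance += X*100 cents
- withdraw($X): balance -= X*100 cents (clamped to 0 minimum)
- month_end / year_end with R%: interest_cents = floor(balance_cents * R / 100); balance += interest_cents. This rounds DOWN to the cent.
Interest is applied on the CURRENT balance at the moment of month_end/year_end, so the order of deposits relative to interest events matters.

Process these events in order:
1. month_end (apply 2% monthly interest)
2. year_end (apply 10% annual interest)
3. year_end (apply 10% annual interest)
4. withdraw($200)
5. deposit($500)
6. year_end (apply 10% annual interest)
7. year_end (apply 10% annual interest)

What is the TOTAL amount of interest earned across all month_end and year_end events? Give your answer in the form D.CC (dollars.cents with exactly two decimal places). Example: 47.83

After 1 (month_end (apply 2% monthly interest)): balance=$510.00 total_interest=$10.00
After 2 (year_end (apply 10% annual interest)): balance=$561.00 total_interest=$61.00
After 3 (year_end (apply 10% annual interest)): balance=$617.10 total_interest=$117.10
After 4 (withdraw($200)): balance=$417.10 total_interest=$117.10
After 5 (deposit($500)): balance=$917.10 total_interest=$117.10
After 6 (year_end (apply 10% annual interest)): balance=$1008.81 total_interest=$208.81
After 7 (year_end (apply 10% annual interest)): balance=$1109.69 total_interest=$309.69

Answer: 309.69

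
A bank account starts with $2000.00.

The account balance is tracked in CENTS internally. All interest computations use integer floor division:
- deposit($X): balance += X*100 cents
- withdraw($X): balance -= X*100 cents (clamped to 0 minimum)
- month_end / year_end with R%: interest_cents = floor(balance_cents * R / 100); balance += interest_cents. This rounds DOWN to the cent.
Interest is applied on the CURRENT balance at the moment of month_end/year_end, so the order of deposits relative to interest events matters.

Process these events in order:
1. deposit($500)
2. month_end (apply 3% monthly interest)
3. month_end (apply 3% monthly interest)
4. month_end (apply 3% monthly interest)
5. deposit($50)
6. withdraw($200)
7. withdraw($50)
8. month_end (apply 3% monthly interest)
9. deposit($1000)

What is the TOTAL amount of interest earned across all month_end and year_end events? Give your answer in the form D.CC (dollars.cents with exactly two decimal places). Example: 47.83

Answer: 307.76

Derivation:
After 1 (deposit($500)): balance=$2500.00 total_interest=$0.00
After 2 (month_end (apply 3% monthly interest)): balance=$2575.00 total_interest=$75.00
After 3 (month_end (apply 3% monthly interest)): balance=$2652.25 total_interest=$152.25
After 4 (month_end (apply 3% monthly interest)): balance=$2731.81 total_interest=$231.81
After 5 (deposit($50)): balance=$2781.81 total_interest=$231.81
After 6 (withdraw($200)): balance=$2581.81 total_interest=$231.81
After 7 (withdraw($50)): balance=$2531.81 total_interest=$231.81
After 8 (month_end (apply 3% monthly interest)): balance=$2607.76 total_interest=$307.76
After 9 (deposit($1000)): balance=$3607.76 total_interest=$307.76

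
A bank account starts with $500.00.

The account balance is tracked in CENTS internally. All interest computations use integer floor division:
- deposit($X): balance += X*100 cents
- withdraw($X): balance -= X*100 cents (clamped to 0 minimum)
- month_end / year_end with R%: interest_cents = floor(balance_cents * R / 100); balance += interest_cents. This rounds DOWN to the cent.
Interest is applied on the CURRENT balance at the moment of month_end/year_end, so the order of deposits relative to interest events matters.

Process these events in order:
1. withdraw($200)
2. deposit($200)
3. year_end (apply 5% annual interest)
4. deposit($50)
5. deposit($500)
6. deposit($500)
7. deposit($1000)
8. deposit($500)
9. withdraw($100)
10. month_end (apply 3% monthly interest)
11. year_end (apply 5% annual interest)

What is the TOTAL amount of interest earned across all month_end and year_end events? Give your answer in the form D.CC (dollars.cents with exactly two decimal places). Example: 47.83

After 1 (withdraw($200)): balance=$300.00 total_interest=$0.00
After 2 (deposit($200)): balance=$500.00 total_interest=$0.00
After 3 (year_end (apply 5% annual interest)): balance=$525.00 total_interest=$25.00
After 4 (deposit($50)): balance=$575.00 total_interest=$25.00
After 5 (deposit($500)): balance=$1075.00 total_interest=$25.00
After 6 (deposit($500)): balance=$1575.00 total_interest=$25.00
After 7 (deposit($1000)): balance=$2575.00 total_interest=$25.00
After 8 (deposit($500)): balance=$3075.00 total_interest=$25.00
After 9 (withdraw($100)): balance=$2975.00 total_interest=$25.00
After 10 (month_end (apply 3% monthly interest)): balance=$3064.25 total_interest=$114.25
After 11 (year_end (apply 5% annual interest)): balance=$3217.46 total_interest=$267.46

Answer: 267.46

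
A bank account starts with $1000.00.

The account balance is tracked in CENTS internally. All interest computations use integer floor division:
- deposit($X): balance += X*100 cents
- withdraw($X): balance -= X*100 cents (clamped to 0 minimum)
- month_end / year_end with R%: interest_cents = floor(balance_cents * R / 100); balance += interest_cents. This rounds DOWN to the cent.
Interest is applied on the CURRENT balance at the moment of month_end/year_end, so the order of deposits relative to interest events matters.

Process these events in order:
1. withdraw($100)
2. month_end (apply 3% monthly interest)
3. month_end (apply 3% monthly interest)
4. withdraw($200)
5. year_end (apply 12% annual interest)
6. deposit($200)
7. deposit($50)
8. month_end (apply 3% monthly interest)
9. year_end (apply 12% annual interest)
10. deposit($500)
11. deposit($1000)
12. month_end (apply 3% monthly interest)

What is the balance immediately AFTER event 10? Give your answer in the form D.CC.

Answer: 1763.62

Derivation:
After 1 (withdraw($100)): balance=$900.00 total_interest=$0.00
After 2 (month_end (apply 3% monthly interest)): balance=$927.00 total_interest=$27.00
After 3 (month_end (apply 3% monthly interest)): balance=$954.81 total_interest=$54.81
After 4 (withdraw($200)): balance=$754.81 total_interest=$54.81
After 5 (year_end (apply 12% annual interest)): balance=$845.38 total_interest=$145.38
After 6 (deposit($200)): balance=$1045.38 total_interest=$145.38
After 7 (deposit($50)): balance=$1095.38 total_interest=$145.38
After 8 (month_end (apply 3% monthly interest)): balance=$1128.24 total_interest=$178.24
After 9 (year_end (apply 12% annual interest)): balance=$1263.62 total_interest=$313.62
After 10 (deposit($500)): balance=$1763.62 total_interest=$313.62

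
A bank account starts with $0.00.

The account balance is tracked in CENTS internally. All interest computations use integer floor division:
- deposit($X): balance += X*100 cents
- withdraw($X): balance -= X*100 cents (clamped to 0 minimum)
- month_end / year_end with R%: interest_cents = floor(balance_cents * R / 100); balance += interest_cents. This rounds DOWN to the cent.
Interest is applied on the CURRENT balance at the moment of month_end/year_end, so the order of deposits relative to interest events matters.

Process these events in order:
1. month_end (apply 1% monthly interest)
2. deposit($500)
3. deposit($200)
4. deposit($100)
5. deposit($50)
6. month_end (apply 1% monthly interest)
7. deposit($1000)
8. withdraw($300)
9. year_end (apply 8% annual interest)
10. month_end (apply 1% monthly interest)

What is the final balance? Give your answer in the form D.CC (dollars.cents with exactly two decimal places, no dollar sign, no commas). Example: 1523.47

After 1 (month_end (apply 1% monthly interest)): balance=$0.00 total_interest=$0.00
After 2 (deposit($500)): balance=$500.00 total_interest=$0.00
After 3 (deposit($200)): balance=$700.00 total_interest=$0.00
After 4 (deposit($100)): balance=$800.00 total_interest=$0.00
After 5 (deposit($50)): balance=$850.00 total_interest=$0.00
After 6 (month_end (apply 1% monthly interest)): balance=$858.50 total_interest=$8.50
After 7 (deposit($1000)): balance=$1858.50 total_interest=$8.50
After 8 (withdraw($300)): balance=$1558.50 total_interest=$8.50
After 9 (year_end (apply 8% annual interest)): balance=$1683.18 total_interest=$133.18
After 10 (month_end (apply 1% monthly interest)): balance=$1700.01 total_interest=$150.01

Answer: 1700.01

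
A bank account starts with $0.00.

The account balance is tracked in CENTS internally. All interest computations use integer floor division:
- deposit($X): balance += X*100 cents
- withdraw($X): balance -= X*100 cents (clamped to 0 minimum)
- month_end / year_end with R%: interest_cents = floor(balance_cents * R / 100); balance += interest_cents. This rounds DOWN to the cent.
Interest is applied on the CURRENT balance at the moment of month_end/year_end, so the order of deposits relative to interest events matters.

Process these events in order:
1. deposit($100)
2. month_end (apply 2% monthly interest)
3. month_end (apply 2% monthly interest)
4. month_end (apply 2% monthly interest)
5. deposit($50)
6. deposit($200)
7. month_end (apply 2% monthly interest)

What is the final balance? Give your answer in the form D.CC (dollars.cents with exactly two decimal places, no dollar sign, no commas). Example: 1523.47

Answer: 363.24

Derivation:
After 1 (deposit($100)): balance=$100.00 total_interest=$0.00
After 2 (month_end (apply 2% monthly interest)): balance=$102.00 total_interest=$2.00
After 3 (month_end (apply 2% monthly interest)): balance=$104.04 total_interest=$4.04
After 4 (month_end (apply 2% monthly interest)): balance=$106.12 total_interest=$6.12
After 5 (deposit($50)): balance=$156.12 total_interest=$6.12
After 6 (deposit($200)): balance=$356.12 total_interest=$6.12
After 7 (month_end (apply 2% monthly interest)): balance=$363.24 total_interest=$13.24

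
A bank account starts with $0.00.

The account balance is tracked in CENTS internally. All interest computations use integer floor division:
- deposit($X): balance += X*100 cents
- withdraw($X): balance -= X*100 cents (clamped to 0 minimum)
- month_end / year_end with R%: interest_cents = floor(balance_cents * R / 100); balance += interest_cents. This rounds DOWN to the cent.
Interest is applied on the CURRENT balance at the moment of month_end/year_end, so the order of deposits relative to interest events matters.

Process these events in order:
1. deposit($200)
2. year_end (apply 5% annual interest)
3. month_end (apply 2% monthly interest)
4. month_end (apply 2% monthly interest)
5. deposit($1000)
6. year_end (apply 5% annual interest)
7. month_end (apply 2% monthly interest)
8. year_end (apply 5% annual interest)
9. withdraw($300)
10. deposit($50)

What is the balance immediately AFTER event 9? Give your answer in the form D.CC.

After 1 (deposit($200)): balance=$200.00 total_interest=$0.00
After 2 (year_end (apply 5% annual interest)): balance=$210.00 total_interest=$10.00
After 3 (month_end (apply 2% monthly interest)): balance=$214.20 total_interest=$14.20
After 4 (month_end (apply 2% monthly interest)): balance=$218.48 total_interest=$18.48
After 5 (deposit($1000)): balance=$1218.48 total_interest=$18.48
After 6 (year_end (apply 5% annual interest)): balance=$1279.40 total_interest=$79.40
After 7 (month_end (apply 2% monthly interest)): balance=$1304.98 total_interest=$104.98
After 8 (year_end (apply 5% annual interest)): balance=$1370.22 total_interest=$170.22
After 9 (withdraw($300)): balance=$1070.22 total_interest=$170.22

Answer: 1070.22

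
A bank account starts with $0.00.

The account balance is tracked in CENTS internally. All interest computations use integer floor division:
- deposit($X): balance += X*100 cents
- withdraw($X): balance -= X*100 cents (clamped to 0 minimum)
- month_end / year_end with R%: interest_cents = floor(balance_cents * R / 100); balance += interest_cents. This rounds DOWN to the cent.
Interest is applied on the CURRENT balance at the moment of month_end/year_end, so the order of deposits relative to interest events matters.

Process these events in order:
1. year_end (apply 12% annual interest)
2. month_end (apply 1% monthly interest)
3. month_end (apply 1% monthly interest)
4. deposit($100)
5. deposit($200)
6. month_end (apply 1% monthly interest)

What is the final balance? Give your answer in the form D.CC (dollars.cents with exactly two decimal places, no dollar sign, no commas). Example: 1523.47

After 1 (year_end (apply 12% annual interest)): balance=$0.00 total_interest=$0.00
After 2 (month_end (apply 1% monthly interest)): balance=$0.00 total_interest=$0.00
After 3 (month_end (apply 1% monthly interest)): balance=$0.00 total_interest=$0.00
After 4 (deposit($100)): balance=$100.00 total_interest=$0.00
After 5 (deposit($200)): balance=$300.00 total_interest=$0.00
After 6 (month_end (apply 1% monthly interest)): balance=$303.00 total_interest=$3.00

Answer: 303.00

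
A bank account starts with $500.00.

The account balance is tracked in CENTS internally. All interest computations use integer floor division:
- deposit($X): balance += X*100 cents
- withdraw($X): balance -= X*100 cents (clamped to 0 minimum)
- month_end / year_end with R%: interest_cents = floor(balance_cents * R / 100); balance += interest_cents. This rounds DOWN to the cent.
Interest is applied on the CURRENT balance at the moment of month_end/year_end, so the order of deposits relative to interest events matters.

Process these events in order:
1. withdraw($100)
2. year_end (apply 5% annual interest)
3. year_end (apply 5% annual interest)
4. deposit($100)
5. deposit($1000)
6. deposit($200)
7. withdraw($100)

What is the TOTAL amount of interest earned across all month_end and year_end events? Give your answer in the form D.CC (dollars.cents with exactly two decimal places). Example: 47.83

Answer: 41.00

Derivation:
After 1 (withdraw($100)): balance=$400.00 total_interest=$0.00
After 2 (year_end (apply 5% annual interest)): balance=$420.00 total_interest=$20.00
After 3 (year_end (apply 5% annual interest)): balance=$441.00 total_interest=$41.00
After 4 (deposit($100)): balance=$541.00 total_interest=$41.00
After 5 (deposit($1000)): balance=$1541.00 total_interest=$41.00
After 6 (deposit($200)): balance=$1741.00 total_interest=$41.00
After 7 (withdraw($100)): balance=$1641.00 total_interest=$41.00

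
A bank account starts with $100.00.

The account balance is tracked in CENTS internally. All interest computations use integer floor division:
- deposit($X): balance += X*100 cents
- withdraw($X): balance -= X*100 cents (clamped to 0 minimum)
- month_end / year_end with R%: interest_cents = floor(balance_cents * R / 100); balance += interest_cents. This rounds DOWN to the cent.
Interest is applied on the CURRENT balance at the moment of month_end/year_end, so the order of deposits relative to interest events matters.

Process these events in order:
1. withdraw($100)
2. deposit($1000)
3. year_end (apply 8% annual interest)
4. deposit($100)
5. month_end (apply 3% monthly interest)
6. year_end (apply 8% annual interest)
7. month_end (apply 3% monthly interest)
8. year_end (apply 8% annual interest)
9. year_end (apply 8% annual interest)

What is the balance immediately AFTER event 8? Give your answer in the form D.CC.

After 1 (withdraw($100)): balance=$0.00 total_interest=$0.00
After 2 (deposit($1000)): balance=$1000.00 total_interest=$0.00
After 3 (year_end (apply 8% annual interest)): balance=$1080.00 total_interest=$80.00
After 4 (deposit($100)): balance=$1180.00 total_interest=$80.00
After 5 (month_end (apply 3% monthly interest)): balance=$1215.40 total_interest=$115.40
After 6 (year_end (apply 8% annual interest)): balance=$1312.63 total_interest=$212.63
After 7 (month_end (apply 3% monthly interest)): balance=$1352.00 total_interest=$252.00
After 8 (year_end (apply 8% annual interest)): balance=$1460.16 total_interest=$360.16

Answer: 1460.16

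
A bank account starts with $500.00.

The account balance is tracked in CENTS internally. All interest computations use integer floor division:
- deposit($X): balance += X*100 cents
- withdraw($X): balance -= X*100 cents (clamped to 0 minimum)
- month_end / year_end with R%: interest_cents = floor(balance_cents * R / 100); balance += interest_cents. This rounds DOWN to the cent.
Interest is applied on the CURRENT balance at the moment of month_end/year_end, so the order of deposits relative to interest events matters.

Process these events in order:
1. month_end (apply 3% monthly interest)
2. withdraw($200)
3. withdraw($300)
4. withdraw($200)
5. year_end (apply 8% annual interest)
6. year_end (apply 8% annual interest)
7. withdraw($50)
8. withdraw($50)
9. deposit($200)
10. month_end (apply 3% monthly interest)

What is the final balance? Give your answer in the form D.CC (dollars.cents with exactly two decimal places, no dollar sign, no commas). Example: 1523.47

After 1 (month_end (apply 3% monthly interest)): balance=$515.00 total_interest=$15.00
After 2 (withdraw($200)): balance=$315.00 total_interest=$15.00
After 3 (withdraw($300)): balance=$15.00 total_interest=$15.00
After 4 (withdraw($200)): balance=$0.00 total_interest=$15.00
After 5 (year_end (apply 8% annual interest)): balance=$0.00 total_interest=$15.00
After 6 (year_end (apply 8% annual interest)): balance=$0.00 total_interest=$15.00
After 7 (withdraw($50)): balance=$0.00 total_interest=$15.00
After 8 (withdraw($50)): balance=$0.00 total_interest=$15.00
After 9 (deposit($200)): balance=$200.00 total_interest=$15.00
After 10 (month_end (apply 3% monthly interest)): balance=$206.00 total_interest=$21.00

Answer: 206.00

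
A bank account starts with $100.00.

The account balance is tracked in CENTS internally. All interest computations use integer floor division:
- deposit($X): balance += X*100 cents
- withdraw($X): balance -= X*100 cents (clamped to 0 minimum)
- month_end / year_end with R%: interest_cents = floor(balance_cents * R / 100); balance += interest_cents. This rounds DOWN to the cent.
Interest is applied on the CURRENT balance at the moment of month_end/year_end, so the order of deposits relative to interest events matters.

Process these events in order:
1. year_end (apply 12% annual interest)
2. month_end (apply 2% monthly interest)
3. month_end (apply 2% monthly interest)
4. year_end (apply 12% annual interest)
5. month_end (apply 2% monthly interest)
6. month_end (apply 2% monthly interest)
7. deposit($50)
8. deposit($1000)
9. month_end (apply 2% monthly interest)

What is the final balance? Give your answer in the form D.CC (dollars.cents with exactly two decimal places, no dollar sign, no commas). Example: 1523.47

Answer: 1209.48

Derivation:
After 1 (year_end (apply 12% annual interest)): balance=$112.00 total_interest=$12.00
After 2 (month_end (apply 2% monthly interest)): balance=$114.24 total_interest=$14.24
After 3 (month_end (apply 2% monthly interest)): balance=$116.52 total_interest=$16.52
After 4 (year_end (apply 12% annual interest)): balance=$130.50 total_interest=$30.50
After 5 (month_end (apply 2% monthly interest)): balance=$133.11 total_interest=$33.11
After 6 (month_end (apply 2% monthly interest)): balance=$135.77 total_interest=$35.77
After 7 (deposit($50)): balance=$185.77 total_interest=$35.77
After 8 (deposit($1000)): balance=$1185.77 total_interest=$35.77
After 9 (month_end (apply 2% monthly interest)): balance=$1209.48 total_interest=$59.48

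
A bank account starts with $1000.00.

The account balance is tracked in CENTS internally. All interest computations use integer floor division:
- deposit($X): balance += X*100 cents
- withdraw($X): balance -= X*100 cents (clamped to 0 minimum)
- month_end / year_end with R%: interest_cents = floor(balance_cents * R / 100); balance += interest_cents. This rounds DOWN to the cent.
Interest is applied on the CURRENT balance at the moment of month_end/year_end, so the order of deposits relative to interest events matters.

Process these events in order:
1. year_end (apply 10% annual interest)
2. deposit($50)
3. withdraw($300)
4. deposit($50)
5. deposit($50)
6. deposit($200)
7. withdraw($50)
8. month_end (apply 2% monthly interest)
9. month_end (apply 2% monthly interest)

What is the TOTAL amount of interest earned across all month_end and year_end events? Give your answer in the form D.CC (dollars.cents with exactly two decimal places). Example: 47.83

Answer: 144.44

Derivation:
After 1 (year_end (apply 10% annual interest)): balance=$1100.00 total_interest=$100.00
After 2 (deposit($50)): balance=$1150.00 total_interest=$100.00
After 3 (withdraw($300)): balance=$850.00 total_interest=$100.00
After 4 (deposit($50)): balance=$900.00 total_interest=$100.00
After 5 (deposit($50)): balance=$950.00 total_interest=$100.00
After 6 (deposit($200)): balance=$1150.00 total_interest=$100.00
After 7 (withdraw($50)): balance=$1100.00 total_interest=$100.00
After 8 (month_end (apply 2% monthly interest)): balance=$1122.00 total_interest=$122.00
After 9 (month_end (apply 2% monthly interest)): balance=$1144.44 total_interest=$144.44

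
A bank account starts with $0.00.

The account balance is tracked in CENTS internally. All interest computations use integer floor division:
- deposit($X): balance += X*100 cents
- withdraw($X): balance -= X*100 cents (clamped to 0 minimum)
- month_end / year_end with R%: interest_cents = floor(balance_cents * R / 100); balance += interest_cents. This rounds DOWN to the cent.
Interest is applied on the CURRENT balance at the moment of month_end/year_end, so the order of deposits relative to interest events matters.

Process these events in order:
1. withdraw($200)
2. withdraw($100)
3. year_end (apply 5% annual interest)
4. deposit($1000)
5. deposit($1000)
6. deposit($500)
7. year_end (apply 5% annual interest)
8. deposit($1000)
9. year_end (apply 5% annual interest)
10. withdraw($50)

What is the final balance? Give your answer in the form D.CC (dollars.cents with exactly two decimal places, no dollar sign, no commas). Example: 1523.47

After 1 (withdraw($200)): balance=$0.00 total_interest=$0.00
After 2 (withdraw($100)): balance=$0.00 total_interest=$0.00
After 3 (year_end (apply 5% annual interest)): balance=$0.00 total_interest=$0.00
After 4 (deposit($1000)): balance=$1000.00 total_interest=$0.00
After 5 (deposit($1000)): balance=$2000.00 total_interest=$0.00
After 6 (deposit($500)): balance=$2500.00 total_interest=$0.00
After 7 (year_end (apply 5% annual interest)): balance=$2625.00 total_interest=$125.00
After 8 (deposit($1000)): balance=$3625.00 total_interest=$125.00
After 9 (year_end (apply 5% annual interest)): balance=$3806.25 total_interest=$306.25
After 10 (withdraw($50)): balance=$3756.25 total_interest=$306.25

Answer: 3756.25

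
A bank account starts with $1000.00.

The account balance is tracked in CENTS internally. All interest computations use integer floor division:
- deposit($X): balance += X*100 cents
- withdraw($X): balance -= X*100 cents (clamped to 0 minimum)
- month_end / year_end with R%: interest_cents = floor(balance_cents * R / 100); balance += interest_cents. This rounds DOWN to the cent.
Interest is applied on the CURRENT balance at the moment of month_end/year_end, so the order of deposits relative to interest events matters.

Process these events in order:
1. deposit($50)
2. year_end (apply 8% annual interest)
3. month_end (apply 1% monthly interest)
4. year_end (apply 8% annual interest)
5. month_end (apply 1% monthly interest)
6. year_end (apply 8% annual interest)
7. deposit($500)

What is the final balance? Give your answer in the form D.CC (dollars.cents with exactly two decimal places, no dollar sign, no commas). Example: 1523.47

After 1 (deposit($50)): balance=$1050.00 total_interest=$0.00
After 2 (year_end (apply 8% annual interest)): balance=$1134.00 total_interest=$84.00
After 3 (month_end (apply 1% monthly interest)): balance=$1145.34 total_interest=$95.34
After 4 (year_end (apply 8% annual interest)): balance=$1236.96 total_interest=$186.96
After 5 (month_end (apply 1% monthly interest)): balance=$1249.32 total_interest=$199.32
After 6 (year_end (apply 8% annual interest)): balance=$1349.26 total_interest=$299.26
After 7 (deposit($500)): balance=$1849.26 total_interest=$299.26

Answer: 1849.26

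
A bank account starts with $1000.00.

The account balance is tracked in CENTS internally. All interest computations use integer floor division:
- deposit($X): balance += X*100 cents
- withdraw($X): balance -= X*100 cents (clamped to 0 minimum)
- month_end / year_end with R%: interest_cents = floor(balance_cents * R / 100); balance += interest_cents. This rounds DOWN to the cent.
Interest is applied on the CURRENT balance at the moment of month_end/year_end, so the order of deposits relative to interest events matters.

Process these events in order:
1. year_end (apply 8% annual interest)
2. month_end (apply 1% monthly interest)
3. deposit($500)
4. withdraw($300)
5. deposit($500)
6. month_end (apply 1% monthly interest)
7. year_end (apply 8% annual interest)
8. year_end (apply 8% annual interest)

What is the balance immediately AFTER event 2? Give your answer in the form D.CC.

Answer: 1090.80

Derivation:
After 1 (year_end (apply 8% annual interest)): balance=$1080.00 total_interest=$80.00
After 2 (month_end (apply 1% monthly interest)): balance=$1090.80 total_interest=$90.80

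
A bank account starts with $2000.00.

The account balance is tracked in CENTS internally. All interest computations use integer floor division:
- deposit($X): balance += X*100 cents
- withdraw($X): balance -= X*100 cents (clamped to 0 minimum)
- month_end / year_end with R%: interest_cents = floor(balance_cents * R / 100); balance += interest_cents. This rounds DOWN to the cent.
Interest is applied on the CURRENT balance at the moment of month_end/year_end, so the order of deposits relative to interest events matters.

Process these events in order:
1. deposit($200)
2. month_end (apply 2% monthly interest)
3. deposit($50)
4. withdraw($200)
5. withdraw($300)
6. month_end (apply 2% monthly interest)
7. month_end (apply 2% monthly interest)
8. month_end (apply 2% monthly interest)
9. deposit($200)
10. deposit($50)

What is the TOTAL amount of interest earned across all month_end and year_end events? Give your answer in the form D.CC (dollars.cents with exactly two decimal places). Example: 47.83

Answer: 153.79

Derivation:
After 1 (deposit($200)): balance=$2200.00 total_interest=$0.00
After 2 (month_end (apply 2% monthly interest)): balance=$2244.00 total_interest=$44.00
After 3 (deposit($50)): balance=$2294.00 total_interest=$44.00
After 4 (withdraw($200)): balance=$2094.00 total_interest=$44.00
After 5 (withdraw($300)): balance=$1794.00 total_interest=$44.00
After 6 (month_end (apply 2% monthly interest)): balance=$1829.88 total_interest=$79.88
After 7 (month_end (apply 2% monthly interest)): balance=$1866.47 total_interest=$116.47
After 8 (month_end (apply 2% monthly interest)): balance=$1903.79 total_interest=$153.79
After 9 (deposit($200)): balance=$2103.79 total_interest=$153.79
After 10 (deposit($50)): balance=$2153.79 total_interest=$153.79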